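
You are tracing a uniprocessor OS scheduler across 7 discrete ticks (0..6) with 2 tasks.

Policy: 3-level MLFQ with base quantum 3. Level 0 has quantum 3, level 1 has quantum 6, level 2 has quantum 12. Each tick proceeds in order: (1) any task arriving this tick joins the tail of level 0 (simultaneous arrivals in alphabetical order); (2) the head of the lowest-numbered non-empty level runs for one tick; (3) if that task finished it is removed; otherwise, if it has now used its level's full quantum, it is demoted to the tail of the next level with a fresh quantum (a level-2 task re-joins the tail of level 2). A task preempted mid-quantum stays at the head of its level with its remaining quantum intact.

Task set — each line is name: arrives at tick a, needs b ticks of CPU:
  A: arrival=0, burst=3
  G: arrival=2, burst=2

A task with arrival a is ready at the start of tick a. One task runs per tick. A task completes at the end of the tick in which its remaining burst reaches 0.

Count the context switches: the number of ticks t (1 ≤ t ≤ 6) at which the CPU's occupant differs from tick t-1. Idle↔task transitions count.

context switches = 2

t=0: L0/L1/L2 = A/-/- → run A
t=1: L0/L1/L2 = A/-/- → run A
t=2: L0/L1/L2 = AG/-/- → run A
t=3: L0/L1/L2 = G/-/- → run G
t=4: L0/L1/L2 = G/-/- → run G
t=5: (idle)
t=6: (idle)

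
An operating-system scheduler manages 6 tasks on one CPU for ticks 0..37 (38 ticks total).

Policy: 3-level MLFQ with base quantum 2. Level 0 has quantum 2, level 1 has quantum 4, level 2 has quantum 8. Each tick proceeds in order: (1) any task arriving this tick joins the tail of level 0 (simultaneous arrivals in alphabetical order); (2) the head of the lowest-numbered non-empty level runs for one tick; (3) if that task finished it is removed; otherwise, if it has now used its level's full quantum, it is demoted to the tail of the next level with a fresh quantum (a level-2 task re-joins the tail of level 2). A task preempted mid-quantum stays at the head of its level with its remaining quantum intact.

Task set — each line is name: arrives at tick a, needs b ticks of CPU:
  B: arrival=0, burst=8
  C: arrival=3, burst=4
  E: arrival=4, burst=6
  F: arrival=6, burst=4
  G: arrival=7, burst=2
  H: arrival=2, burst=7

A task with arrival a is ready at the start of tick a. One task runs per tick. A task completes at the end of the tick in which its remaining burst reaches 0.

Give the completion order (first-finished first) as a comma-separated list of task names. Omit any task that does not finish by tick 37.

t=0: L0/L1/L2 = B/-/- → run B
t=1: L0/L1/L2 = B/-/- → run B
t=2: L0/L1/L2 = H/B/- → run H
t=3: L0/L1/L2 = HC/B/- → run H
t=4: L0/L1/L2 = CE/BH/- → run C
t=5: L0/L1/L2 = CE/BH/- → run C
t=6: L0/L1/L2 = EF/BHC/- → run E
t=7: L0/L1/L2 = EFG/BHC/- → run E
t=8: L0/L1/L2 = FG/BHCE/- → run F
t=9: L0/L1/L2 = FG/BHCE/- → run F
t=10: L0/L1/L2 = G/BHCEF/- → run G
t=11: L0/L1/L2 = G/BHCEF/- → run G
t=12: L0/L1/L2 = -/BHCEF/- → run B
t=13: L0/L1/L2 = -/BHCEF/- → run B
t=14: L0/L1/L2 = -/BHCEF/- → run B
t=15: L0/L1/L2 = -/BHCEF/- → run B
t=16: L0/L1/L2 = -/HCEF/B → run H
t=17: L0/L1/L2 = -/HCEF/B → run H
t=18: L0/L1/L2 = -/HCEF/B → run H
t=19: L0/L1/L2 = -/HCEF/B → run H
t=20: L0/L1/L2 = -/CEF/BH → run C
t=21: L0/L1/L2 = -/CEF/BH → run C
t=22: L0/L1/L2 = -/EF/BH → run E
t=23: L0/L1/L2 = -/EF/BH → run E
t=24: L0/L1/L2 = -/EF/BH → run E
t=25: L0/L1/L2 = -/EF/BH → run E
t=26: L0/L1/L2 = -/F/BH → run F
t=27: L0/L1/L2 = -/F/BH → run F
t=28: L0/L1/L2 = -/-/BH → run B
t=29: L0/L1/L2 = -/-/BH → run B
t=30: L0/L1/L2 = -/-/H → run H
t=31: (idle)
t=32: (idle)
t=33: (idle)
t=34: (idle)
t=35: (idle)
t=36: (idle)
t=37: (idle)

completion order = G, C, E, F, B, H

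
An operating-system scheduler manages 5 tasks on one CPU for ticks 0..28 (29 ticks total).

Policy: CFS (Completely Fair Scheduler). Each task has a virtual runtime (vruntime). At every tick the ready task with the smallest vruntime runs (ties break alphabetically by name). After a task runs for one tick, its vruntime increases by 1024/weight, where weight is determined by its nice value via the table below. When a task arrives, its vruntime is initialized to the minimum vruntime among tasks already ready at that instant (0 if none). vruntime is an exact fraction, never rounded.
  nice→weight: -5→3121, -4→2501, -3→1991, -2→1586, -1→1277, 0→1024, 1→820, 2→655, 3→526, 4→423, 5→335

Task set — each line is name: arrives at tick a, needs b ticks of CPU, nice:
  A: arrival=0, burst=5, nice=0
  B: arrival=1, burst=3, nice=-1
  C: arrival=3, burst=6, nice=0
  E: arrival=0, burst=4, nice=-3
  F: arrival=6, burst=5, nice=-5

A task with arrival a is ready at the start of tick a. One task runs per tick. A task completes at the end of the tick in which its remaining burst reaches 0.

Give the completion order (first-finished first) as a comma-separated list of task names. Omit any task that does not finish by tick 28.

completion order = E, B, F, A, C

t=0: vr[A=0 E=0] → run A
t=1: vr[A=1 B=0 E=0] → run B
t=2: vr[A=1 B=1024/1277 E=0] → run E
t=3: vr[A=1 B=1024/1277 C=1024/1991 E=1024/1991] → run C
t=4: vr[A=1 B=1024/1277 C=3015/1991 E=1024/1991] → run E
t=5: vr[A=1 B=1024/1277 C=3015/1991 E=2048/1991] → run B
t=6: vr[A=1 B=2048/1277 C=3015/1991 E=2048/1991 F=1] → run A
t=7: vr[A=2 B=2048/1277 C=3015/1991 E=2048/1991 F=1] → run F
t=8: vr[A=2 B=2048/1277 C=3015/1991 E=2048/1991 F=4145/3121] → run E
t=9: vr[A=2 B=2048/1277 C=3015/1991 E=3072/1991 F=4145/3121] → run F
t=10: vr[A=2 B=2048/1277 C=3015/1991 E=3072/1991 F=5169/3121] → run C
t=11: vr[A=2 B=2048/1277 C=5006/1991 E=3072/1991 F=5169/3121] → run E
t=12: vr[A=2 B=2048/1277 C=5006/1991 F=5169/3121] → run B
t=13: vr[A=2 C=5006/1991 F=5169/3121] → run F
t=14: vr[A=2 C=5006/1991 F=6193/3121] → run F
t=15: vr[A=2 C=5006/1991 F=7217/3121] → run A
t=16: vr[A=3 C=5006/1991 F=7217/3121] → run F
t=17: vr[A=3 C=5006/1991] → run C
t=18: vr[A=3 C=6997/1991] → run A
t=19: vr[A=4 C=6997/1991] → run C
t=20: vr[A=4 C=8988/1991] → run A
t=21: vr[C=8988/1991] → run C
t=22: vr[C=10979/1991] → run C
t=23: (idle)
t=24: (idle)
t=25: (idle)
t=26: (idle)
t=27: (idle)
t=28: (idle)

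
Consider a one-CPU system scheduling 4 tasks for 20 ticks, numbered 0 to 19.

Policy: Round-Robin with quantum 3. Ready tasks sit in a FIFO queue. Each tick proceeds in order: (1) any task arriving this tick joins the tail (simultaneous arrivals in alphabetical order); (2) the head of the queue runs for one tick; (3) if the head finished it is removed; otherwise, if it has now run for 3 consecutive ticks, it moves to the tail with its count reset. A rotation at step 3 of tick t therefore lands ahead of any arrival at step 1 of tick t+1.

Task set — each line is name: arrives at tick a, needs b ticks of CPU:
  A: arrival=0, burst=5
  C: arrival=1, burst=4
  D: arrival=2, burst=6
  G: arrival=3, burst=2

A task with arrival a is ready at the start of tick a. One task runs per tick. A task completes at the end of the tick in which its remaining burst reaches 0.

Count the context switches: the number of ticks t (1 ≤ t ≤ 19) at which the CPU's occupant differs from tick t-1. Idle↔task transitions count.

context switches = 7

t=0: queue=[A] q_used=0 → run A
t=1: queue=[A,C] q_used=1 → run A
t=2: queue=[A,C,D] q_used=2 → run A
t=3: queue=[C,D,A,G] q_used=0 → run C
t=4: queue=[C,D,A,G] q_used=1 → run C
t=5: queue=[C,D,A,G] q_used=2 → run C
t=6: queue=[D,A,G,C] q_used=0 → run D
t=7: queue=[D,A,G,C] q_used=1 → run D
t=8: queue=[D,A,G,C] q_used=2 → run D
t=9: queue=[A,G,C,D] q_used=0 → run A
t=10: queue=[A,G,C,D] q_used=1 → run A
t=11: queue=[G,C,D] q_used=0 → run G
t=12: queue=[G,C,D] q_used=1 → run G
t=13: queue=[C,D] q_used=0 → run C
t=14: queue=[D] q_used=0 → run D
t=15: queue=[D] q_used=1 → run D
t=16: queue=[D] q_used=2 → run D
t=17: (idle)
t=18: (idle)
t=19: (idle)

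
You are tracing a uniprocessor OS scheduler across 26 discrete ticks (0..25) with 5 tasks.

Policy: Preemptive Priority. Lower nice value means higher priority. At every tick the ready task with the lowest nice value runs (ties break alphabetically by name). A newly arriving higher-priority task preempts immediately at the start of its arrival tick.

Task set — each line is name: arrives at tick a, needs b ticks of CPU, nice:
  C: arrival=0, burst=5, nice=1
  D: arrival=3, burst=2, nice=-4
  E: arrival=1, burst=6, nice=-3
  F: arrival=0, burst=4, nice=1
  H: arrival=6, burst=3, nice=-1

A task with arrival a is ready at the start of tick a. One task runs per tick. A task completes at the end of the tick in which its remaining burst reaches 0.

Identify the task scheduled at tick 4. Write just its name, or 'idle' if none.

t=0: ready={C,F} → run C
t=1: ready={C,E,F} → run E
t=2: ready={C,E,F} → run E
t=3: ready={C,D,E,F} → run D
t=4: ready={C,D,E,F} → run D
t=5: ready={C,E,F} → run E
t=6: ready={C,E,F,H} → run E
t=7: ready={C,E,F,H} → run E
t=8: ready={C,E,F,H} → run E
t=9: ready={C,F,H} → run H
t=10: ready={C,F,H} → run H
t=11: ready={C,F,H} → run H
t=12: ready={C,F} → run C
t=13: ready={C,F} → run C
t=14: ready={C,F} → run C
t=15: ready={C,F} → run C
t=16: ready={F} → run F
t=17: ready={F} → run F
t=18: ready={F} → run F
t=19: ready={F} → run F
t=20: (idle)
t=21: (idle)
t=22: (idle)
t=23: (idle)
t=24: (idle)
t=25: (idle)

running at tick 4 = D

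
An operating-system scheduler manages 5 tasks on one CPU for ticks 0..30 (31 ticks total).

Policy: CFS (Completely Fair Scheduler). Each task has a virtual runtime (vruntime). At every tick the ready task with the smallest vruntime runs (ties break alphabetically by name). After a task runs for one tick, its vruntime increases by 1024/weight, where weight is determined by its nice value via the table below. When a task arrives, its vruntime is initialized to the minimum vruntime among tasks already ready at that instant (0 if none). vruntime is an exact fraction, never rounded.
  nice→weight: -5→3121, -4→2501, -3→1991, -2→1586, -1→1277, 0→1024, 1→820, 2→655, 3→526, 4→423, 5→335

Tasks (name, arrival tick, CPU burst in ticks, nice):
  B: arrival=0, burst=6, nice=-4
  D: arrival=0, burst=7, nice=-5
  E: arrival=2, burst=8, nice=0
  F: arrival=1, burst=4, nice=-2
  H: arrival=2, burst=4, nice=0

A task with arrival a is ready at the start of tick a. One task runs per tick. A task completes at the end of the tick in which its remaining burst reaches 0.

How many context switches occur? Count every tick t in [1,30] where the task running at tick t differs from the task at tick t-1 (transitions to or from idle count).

t=0: vr[B=0 D=0] → run B
t=1: vr[B=1024/2501 D=0 F=0] → run D
t=2: vr[B=1024/2501 D=1024/3121 E=0 F=0 H=0] → run E
t=3: vr[B=1024/2501 D=1024/3121 E=1 F=0 H=0] → run F
t=4: vr[B=1024/2501 D=1024/3121 E=1 F=512/793 H=0] → run H
t=5: vr[B=1024/2501 D=1024/3121 E=1 F=512/793 H=1] → run D
t=6: vr[B=1024/2501 D=2048/3121 E=1 F=512/793 H=1] → run B
t=7: vr[B=2048/2501 D=2048/3121 E=1 F=512/793 H=1] → run F
t=8: vr[B=2048/2501 D=2048/3121 E=1 F=1024/793 H=1] → run D
t=9: vr[B=2048/2501 D=3072/3121 E=1 F=1024/793 H=1] → run B
t=10: vr[B=3072/2501 D=3072/3121 E=1 F=1024/793 H=1] → run D
t=11: vr[B=3072/2501 D=4096/3121 E=1 F=1024/793 H=1] → run E
t=12: vr[B=3072/2501 D=4096/3121 E=2 F=1024/793 H=1] → run H
t=13: vr[B=3072/2501 D=4096/3121 E=2 F=1024/793 H=2] → run B
t=14: vr[B=4096/2501 D=4096/3121 E=2 F=1024/793 H=2] → run F
t=15: vr[B=4096/2501 D=4096/3121 E=2 F=1536/793 H=2] → run D
t=16: vr[B=4096/2501 D=5120/3121 E=2 F=1536/793 H=2] → run B
t=17: vr[B=5120/2501 D=5120/3121 E=2 F=1536/793 H=2] → run D
t=18: vr[B=5120/2501 D=6144/3121 E=2 F=1536/793 H=2] → run F
t=19: vr[B=5120/2501 D=6144/3121 E=2 H=2] → run D
t=20: vr[B=5120/2501 E=2 H=2] → run E
t=21: vr[B=5120/2501 E=3 H=2] → run H
t=22: vr[B=5120/2501 E=3 H=3] → run B
t=23: vr[E=3 H=3] → run E
t=24: vr[E=4 H=3] → run H
t=25: vr[E=4] → run E
t=26: vr[E=5] → run E
t=27: vr[E=6] → run E
t=28: vr[E=7] → run E
t=29: (idle)
t=30: (idle)

context switches = 26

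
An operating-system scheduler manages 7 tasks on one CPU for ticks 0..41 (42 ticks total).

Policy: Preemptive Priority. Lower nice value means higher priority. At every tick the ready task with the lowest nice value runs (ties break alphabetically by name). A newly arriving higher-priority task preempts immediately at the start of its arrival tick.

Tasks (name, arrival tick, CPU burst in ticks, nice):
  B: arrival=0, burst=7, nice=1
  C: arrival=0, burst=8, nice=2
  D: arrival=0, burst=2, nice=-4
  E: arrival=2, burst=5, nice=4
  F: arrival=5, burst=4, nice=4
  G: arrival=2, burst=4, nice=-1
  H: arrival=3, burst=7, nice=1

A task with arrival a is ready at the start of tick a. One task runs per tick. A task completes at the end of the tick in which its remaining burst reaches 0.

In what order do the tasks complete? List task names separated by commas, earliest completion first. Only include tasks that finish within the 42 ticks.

completion order = D, G, B, H, C, E, F

t=0: ready={B,C,D} → run D
t=1: ready={B,C,D} → run D
t=2: ready={B,C,E,G} → run G
t=3: ready={B,C,E,G,H} → run G
t=4: ready={B,C,E,G,H} → run G
t=5: ready={B,C,E,F,G,H} → run G
t=6: ready={B,C,E,F,H} → run B
t=7: ready={B,C,E,F,H} → run B
t=8: ready={B,C,E,F,H} → run B
t=9: ready={B,C,E,F,H} → run B
t=10: ready={B,C,E,F,H} → run B
t=11: ready={B,C,E,F,H} → run B
t=12: ready={B,C,E,F,H} → run B
t=13: ready={C,E,F,H} → run H
t=14: ready={C,E,F,H} → run H
t=15: ready={C,E,F,H} → run H
t=16: ready={C,E,F,H} → run H
t=17: ready={C,E,F,H} → run H
t=18: ready={C,E,F,H} → run H
t=19: ready={C,E,F,H} → run H
t=20: ready={C,E,F} → run C
t=21: ready={C,E,F} → run C
t=22: ready={C,E,F} → run C
t=23: ready={C,E,F} → run C
t=24: ready={C,E,F} → run C
t=25: ready={C,E,F} → run C
t=26: ready={C,E,F} → run C
t=27: ready={C,E,F} → run C
t=28: ready={E,F} → run E
t=29: ready={E,F} → run E
t=30: ready={E,F} → run E
t=31: ready={E,F} → run E
t=32: ready={E,F} → run E
t=33: ready={F} → run F
t=34: ready={F} → run F
t=35: ready={F} → run F
t=36: ready={F} → run F
t=37: (idle)
t=38: (idle)
t=39: (idle)
t=40: (idle)
t=41: (idle)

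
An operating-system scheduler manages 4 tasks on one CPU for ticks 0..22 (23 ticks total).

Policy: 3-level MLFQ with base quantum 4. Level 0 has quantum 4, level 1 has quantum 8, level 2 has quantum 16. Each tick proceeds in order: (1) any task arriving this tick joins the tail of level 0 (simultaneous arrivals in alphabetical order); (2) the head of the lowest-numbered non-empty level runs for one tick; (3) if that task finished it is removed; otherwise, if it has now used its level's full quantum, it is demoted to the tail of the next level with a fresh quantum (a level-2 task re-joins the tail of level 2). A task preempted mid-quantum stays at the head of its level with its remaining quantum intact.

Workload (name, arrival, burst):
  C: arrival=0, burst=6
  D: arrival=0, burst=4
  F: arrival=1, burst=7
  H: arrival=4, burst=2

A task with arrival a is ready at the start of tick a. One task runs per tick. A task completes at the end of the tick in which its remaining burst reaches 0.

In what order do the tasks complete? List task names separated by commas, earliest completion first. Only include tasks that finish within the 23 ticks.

completion order = D, H, C, F

t=0: L0/L1/L2 = CD/-/- → run C
t=1: L0/L1/L2 = CDF/-/- → run C
t=2: L0/L1/L2 = CDF/-/- → run C
t=3: L0/L1/L2 = CDF/-/- → run C
t=4: L0/L1/L2 = DFH/C/- → run D
t=5: L0/L1/L2 = DFH/C/- → run D
t=6: L0/L1/L2 = DFH/C/- → run D
t=7: L0/L1/L2 = DFH/C/- → run D
t=8: L0/L1/L2 = FH/C/- → run F
t=9: L0/L1/L2 = FH/C/- → run F
t=10: L0/L1/L2 = FH/C/- → run F
t=11: L0/L1/L2 = FH/C/- → run F
t=12: L0/L1/L2 = H/CF/- → run H
t=13: L0/L1/L2 = H/CF/- → run H
t=14: L0/L1/L2 = -/CF/- → run C
t=15: L0/L1/L2 = -/CF/- → run C
t=16: L0/L1/L2 = -/F/- → run F
t=17: L0/L1/L2 = -/F/- → run F
t=18: L0/L1/L2 = -/F/- → run F
t=19: (idle)
t=20: (idle)
t=21: (idle)
t=22: (idle)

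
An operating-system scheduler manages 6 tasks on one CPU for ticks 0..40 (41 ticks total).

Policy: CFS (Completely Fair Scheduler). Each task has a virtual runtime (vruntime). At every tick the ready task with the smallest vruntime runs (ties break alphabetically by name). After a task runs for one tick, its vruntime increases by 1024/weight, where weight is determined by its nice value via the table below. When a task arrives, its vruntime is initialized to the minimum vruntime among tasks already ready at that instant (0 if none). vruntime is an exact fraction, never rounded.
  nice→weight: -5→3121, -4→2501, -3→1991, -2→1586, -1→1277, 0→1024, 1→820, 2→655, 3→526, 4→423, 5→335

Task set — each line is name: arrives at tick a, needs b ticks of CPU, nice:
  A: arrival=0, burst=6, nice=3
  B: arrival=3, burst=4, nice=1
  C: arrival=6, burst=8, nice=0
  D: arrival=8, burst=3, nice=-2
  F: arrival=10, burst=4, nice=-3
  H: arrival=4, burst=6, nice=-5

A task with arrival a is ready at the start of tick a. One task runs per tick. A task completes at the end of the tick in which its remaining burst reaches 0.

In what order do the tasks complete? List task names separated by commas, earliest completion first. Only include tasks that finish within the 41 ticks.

t=0: vr[A=0] → run A
t=1: vr[A=512/263] → run A
t=2: vr[A=1024/263] → run A
t=3: vr[A=1536/263 B=1536/263] → run A
t=4: vr[A=2048/263 B=1536/263 H=1536/263] → run B
t=5: vr[A=2048/263 B=382208/53915 H=1536/263] → run H
t=6: vr[A=2048/263 B=382208/53915 C=5063168/820823 H=5063168/820823] → run C
t=7: vr[A=2048/263 B=382208/53915 C=5883991/820823 H=5063168/820823] → run H
t=8: vr[A=2048/263 B=382208/53915 C=5883991/820823 D=5332480/820823 H=5332480/820823] → run D
t=9: vr[A=2048/263 B=382208/53915 C=5883991/820823 D=4648918016/650912639 H=5332480/820823] → run H
t=10: vr[A=2048/263 B=382208/53915 C=5883991/820823 D=4648918016/650912639 F=5601792/820823 H=5601792/820823] → run F
t=11: vr[A=2048/263 B=382208/53915 C=5883991/820823 D=4648918016/650912639 F=11993690624/1634258593 H=5601792/820823] → run H
t=12: vr[A=2048/263 B=382208/53915 C=5883991/820823 D=4648918016/650912639 F=11993690624/1634258593 H=5871104/820823] → run B
t=13: vr[A=2048/263 B=449536/53915 C=5883991/820823 D=4648918016/650912639 F=11993690624/1634258593 H=5871104/820823] → run D
t=14: vr[A=2048/263 B=449536/53915 C=5883991/820823 D=5069179392/650912639 F=11993690624/1634258593 H=5871104/820823] → run H
t=15: vr[A=2048/263 B=449536/53915 C=5883991/820823 D=5069179392/650912639 F=11993690624/1634258593 H=6140416/820823] → run C
t=16: vr[A=2048/263 B=449536/53915 C=6704814/820823 D=5069179392/650912639 F=11993690624/1634258593 H=6140416/820823] → run F
t=17: vr[A=2048/263 B=449536/53915 C=6704814/820823 D=5069179392/650912639 F=12834213376/1634258593 H=6140416/820823] → run H
t=18: vr[A=2048/263 B=449536/53915 C=6704814/820823 D=5069179392/650912639 F=12834213376/1634258593] → run A
t=19: vr[A=2560/263 B=449536/53915 C=6704814/820823 D=5069179392/650912639 F=12834213376/1634258593] → run D
t=20: vr[A=2560/263 B=449536/53915 C=6704814/820823 F=12834213376/1634258593] → run F
t=21: vr[A=2560/263 B=449536/53915 C=6704814/820823 F=13674736128/1634258593] → run C
t=22: vr[A=2560/263 B=449536/53915 C=7525637/820823 F=13674736128/1634258593] → run B
t=23: vr[A=2560/263 B=516864/53915 C=7525637/820823 F=13674736128/1634258593] → run F
t=24: vr[A=2560/263 B=516864/53915 C=7525637/820823] → run C
t=25: vr[A=2560/263 B=516864/53915 C=8346460/820823] → run B
t=26: vr[A=2560/263 C=8346460/820823] → run A
t=27: vr[C=8346460/820823] → run C
t=28: vr[C=9167283/820823] → run C
t=29: vr[C=9988106/820823] → run C
t=30: vr[C=10808929/820823] → run C
t=31: (idle)
t=32: (idle)
t=33: (idle)
t=34: (idle)
t=35: (idle)
t=36: (idle)
t=37: (idle)
t=38: (idle)
t=39: (idle)
t=40: (idle)

completion order = H, D, F, B, A, C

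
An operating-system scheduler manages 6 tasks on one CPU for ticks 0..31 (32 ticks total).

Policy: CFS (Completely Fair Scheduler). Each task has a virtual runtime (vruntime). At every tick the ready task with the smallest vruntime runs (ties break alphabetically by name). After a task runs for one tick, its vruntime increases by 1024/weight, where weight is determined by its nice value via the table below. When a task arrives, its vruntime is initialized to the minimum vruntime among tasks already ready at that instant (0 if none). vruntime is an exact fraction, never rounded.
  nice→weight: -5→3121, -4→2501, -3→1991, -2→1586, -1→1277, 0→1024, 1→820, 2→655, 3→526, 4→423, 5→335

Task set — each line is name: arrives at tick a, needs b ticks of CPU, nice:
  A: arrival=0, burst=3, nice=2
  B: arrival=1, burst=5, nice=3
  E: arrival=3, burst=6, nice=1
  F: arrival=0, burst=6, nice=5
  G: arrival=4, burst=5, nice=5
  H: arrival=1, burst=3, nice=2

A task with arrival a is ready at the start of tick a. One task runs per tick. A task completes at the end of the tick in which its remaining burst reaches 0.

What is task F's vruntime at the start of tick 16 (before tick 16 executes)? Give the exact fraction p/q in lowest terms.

t=0: vr[A=0 F=0] → run A
t=1: vr[A=1024/655 B=0 F=0 H=0] → run B
t=2: vr[A=1024/655 B=512/263 F=0 H=0] → run F
t=3: vr[A=1024/655 B=512/263 E=0 F=1024/335 H=0] → run E
t=4: vr[A=1024/655 B=512/263 E=256/205 F=1024/335 G=0 H=0] → run G
t=5: vr[A=1024/655 B=512/263 E=256/205 F=1024/335 G=1024/335 H=0] → run H
t=6: vr[A=1024/655 B=512/263 E=256/205 F=1024/335 G=1024/335 H=1024/655] → run E
t=7: vr[A=1024/655 B=512/263 E=512/205 F=1024/335 G=1024/335 H=1024/655] → run A
t=8: vr[A=2048/655 B=512/263 E=512/205 F=1024/335 G=1024/335 H=1024/655] → run H
t=9: vr[A=2048/655 B=512/263 E=512/205 F=1024/335 G=1024/335 H=2048/655] → run B
t=10: vr[A=2048/655 B=1024/263 E=512/205 F=1024/335 G=1024/335 H=2048/655] → run E
t=11: vr[A=2048/655 B=1024/263 E=768/205 F=1024/335 G=1024/335 H=2048/655] → run F
t=12: vr[A=2048/655 B=1024/263 E=768/205 F=2048/335 G=1024/335 H=2048/655] → run G
t=13: vr[A=2048/655 B=1024/263 E=768/205 F=2048/335 G=2048/335 H=2048/655] → run A
t=14: vr[B=1024/263 E=768/205 F=2048/335 G=2048/335 H=2048/655] → run H
t=15: vr[B=1024/263 E=768/205 F=2048/335 G=2048/335] → run E
t=16: vr[B=1024/263 E=1024/205 F=2048/335 G=2048/335] → run B
t=17: vr[B=1536/263 E=1024/205 F=2048/335 G=2048/335] → run E
t=18: vr[B=1536/263 E=256/41 F=2048/335 G=2048/335] → run B
t=19: vr[B=2048/263 E=256/41 F=2048/335 G=2048/335] → run F
t=20: vr[B=2048/263 E=256/41 F=3072/335 G=2048/335] → run G
t=21: vr[B=2048/263 E=256/41 F=3072/335 G=3072/335] → run E
t=22: vr[B=2048/263 F=3072/335 G=3072/335] → run B
t=23: vr[F=3072/335 G=3072/335] → run F
t=24: vr[F=4096/335 G=3072/335] → run G
t=25: vr[F=4096/335 G=4096/335] → run F
t=26: vr[F=1024/67 G=4096/335] → run G
t=27: vr[F=1024/67] → run F
t=28: (idle)
t=29: (idle)
t=30: (idle)
t=31: (idle)

vruntime(F, start of tick 16) = 2048/335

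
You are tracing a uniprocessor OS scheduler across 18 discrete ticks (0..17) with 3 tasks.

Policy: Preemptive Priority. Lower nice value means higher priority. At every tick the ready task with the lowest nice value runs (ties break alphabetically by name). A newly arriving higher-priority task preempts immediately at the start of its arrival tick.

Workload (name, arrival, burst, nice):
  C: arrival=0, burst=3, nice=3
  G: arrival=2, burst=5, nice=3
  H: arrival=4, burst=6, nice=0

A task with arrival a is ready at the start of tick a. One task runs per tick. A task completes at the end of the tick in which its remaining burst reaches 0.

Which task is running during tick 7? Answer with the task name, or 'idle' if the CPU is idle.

running at tick 7 = H

t=0: ready={C} → run C
t=1: ready={C} → run C
t=2: ready={C,G} → run C
t=3: ready={G} → run G
t=4: ready={G,H} → run H
t=5: ready={G,H} → run H
t=6: ready={G,H} → run H
t=7: ready={G,H} → run H
t=8: ready={G,H} → run H
t=9: ready={G,H} → run H
t=10: ready={G} → run G
t=11: ready={G} → run G
t=12: ready={G} → run G
t=13: ready={G} → run G
t=14: (idle)
t=15: (idle)
t=16: (idle)
t=17: (idle)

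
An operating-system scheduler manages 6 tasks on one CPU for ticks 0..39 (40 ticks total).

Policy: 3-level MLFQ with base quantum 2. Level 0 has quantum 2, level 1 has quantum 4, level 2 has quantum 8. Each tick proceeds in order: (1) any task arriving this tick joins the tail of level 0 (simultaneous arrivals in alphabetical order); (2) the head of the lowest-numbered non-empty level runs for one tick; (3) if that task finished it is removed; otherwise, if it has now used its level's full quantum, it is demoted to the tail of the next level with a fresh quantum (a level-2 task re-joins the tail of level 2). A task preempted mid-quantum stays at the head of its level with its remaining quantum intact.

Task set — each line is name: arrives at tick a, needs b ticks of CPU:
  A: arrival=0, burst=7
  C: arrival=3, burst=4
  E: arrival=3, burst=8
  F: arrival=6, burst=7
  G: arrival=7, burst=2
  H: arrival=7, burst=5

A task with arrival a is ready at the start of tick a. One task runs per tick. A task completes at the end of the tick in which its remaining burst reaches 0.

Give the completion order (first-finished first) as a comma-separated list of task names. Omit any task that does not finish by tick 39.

completion order = G, C, H, A, E, F

t=0: L0/L1/L2 = A/-/- → run A
t=1: L0/L1/L2 = A/-/- → run A
t=2: L0/L1/L2 = -/A/- → run A
t=3: L0/L1/L2 = CE/A/- → run C
t=4: L0/L1/L2 = CE/A/- → run C
t=5: L0/L1/L2 = E/AC/- → run E
t=6: L0/L1/L2 = EF/AC/- → run E
t=7: L0/L1/L2 = FGH/ACE/- → run F
t=8: L0/L1/L2 = FGH/ACE/- → run F
t=9: L0/L1/L2 = GH/ACEF/- → run G
t=10: L0/L1/L2 = GH/ACEF/- → run G
t=11: L0/L1/L2 = H/ACEF/- → run H
t=12: L0/L1/L2 = H/ACEF/- → run H
t=13: L0/L1/L2 = -/ACEFH/- → run A
t=14: L0/L1/L2 = -/ACEFH/- → run A
t=15: L0/L1/L2 = -/ACEFH/- → run A
t=16: L0/L1/L2 = -/CEFH/A → run C
t=17: L0/L1/L2 = -/CEFH/A → run C
t=18: L0/L1/L2 = -/EFH/A → run E
t=19: L0/L1/L2 = -/EFH/A → run E
t=20: L0/L1/L2 = -/EFH/A → run E
t=21: L0/L1/L2 = -/EFH/A → run E
t=22: L0/L1/L2 = -/FH/AE → run F
t=23: L0/L1/L2 = -/FH/AE → run F
t=24: L0/L1/L2 = -/FH/AE → run F
t=25: L0/L1/L2 = -/FH/AE → run F
t=26: L0/L1/L2 = -/H/AEF → run H
t=27: L0/L1/L2 = -/H/AEF → run H
t=28: L0/L1/L2 = -/H/AEF → run H
t=29: L0/L1/L2 = -/-/AEF → run A
t=30: L0/L1/L2 = -/-/EF → run E
t=31: L0/L1/L2 = -/-/EF → run E
t=32: L0/L1/L2 = -/-/F → run F
t=33: (idle)
t=34: (idle)
t=35: (idle)
t=36: (idle)
t=37: (idle)
t=38: (idle)
t=39: (idle)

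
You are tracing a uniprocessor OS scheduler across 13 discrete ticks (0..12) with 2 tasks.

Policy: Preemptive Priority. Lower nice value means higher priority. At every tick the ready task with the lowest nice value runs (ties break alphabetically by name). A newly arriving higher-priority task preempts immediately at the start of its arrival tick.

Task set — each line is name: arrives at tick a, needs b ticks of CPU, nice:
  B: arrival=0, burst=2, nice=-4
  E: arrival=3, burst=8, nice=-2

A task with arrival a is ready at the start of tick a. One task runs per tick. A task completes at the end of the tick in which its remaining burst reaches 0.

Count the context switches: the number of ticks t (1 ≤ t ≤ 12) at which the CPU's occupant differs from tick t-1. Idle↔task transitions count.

context switches = 3

t=0: ready={B} → run B
t=1: ready={B} → run B
t=2: (idle)
t=3: ready={E} → run E
t=4: ready={E} → run E
t=5: ready={E} → run E
t=6: ready={E} → run E
t=7: ready={E} → run E
t=8: ready={E} → run E
t=9: ready={E} → run E
t=10: ready={E} → run E
t=11: (idle)
t=12: (idle)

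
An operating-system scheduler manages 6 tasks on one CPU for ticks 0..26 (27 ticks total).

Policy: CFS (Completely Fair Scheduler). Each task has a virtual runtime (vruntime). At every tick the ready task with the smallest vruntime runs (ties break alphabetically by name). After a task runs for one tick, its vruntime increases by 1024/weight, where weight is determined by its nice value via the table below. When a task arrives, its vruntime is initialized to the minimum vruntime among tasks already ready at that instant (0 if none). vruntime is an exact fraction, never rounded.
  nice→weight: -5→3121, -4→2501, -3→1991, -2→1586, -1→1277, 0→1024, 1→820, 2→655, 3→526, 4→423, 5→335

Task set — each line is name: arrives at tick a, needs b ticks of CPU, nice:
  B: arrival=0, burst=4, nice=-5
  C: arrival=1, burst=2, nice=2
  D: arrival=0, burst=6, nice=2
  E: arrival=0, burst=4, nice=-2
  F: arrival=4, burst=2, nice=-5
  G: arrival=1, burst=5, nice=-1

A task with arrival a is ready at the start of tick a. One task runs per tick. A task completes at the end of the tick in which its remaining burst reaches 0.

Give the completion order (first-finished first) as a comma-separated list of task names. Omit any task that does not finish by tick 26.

t=0: vr[B=0 D=0 E=0] → run B
t=1: vr[B=1024/3121 C=0 D=0 E=0 G=0] → run C
t=2: vr[B=1024/3121 C=1024/655 D=0 E=0 G=0] → run D
t=3: vr[B=1024/3121 C=1024/655 D=1024/655 E=0 G=0] → run E
t=4: vr[B=1024/3121 C=1024/655 D=1024/655 E=512/793 F=0 G=0] → run F
t=5: vr[B=1024/3121 C=1024/655 D=1024/655 E=512/793 F=1024/3121 G=0] → run G
t=6: vr[B=1024/3121 C=1024/655 D=1024/655 E=512/793 F=1024/3121 G=1024/1277] → run B
t=7: vr[B=2048/3121 C=1024/655 D=1024/655 E=512/793 F=1024/3121 G=1024/1277] → run F
t=8: vr[B=2048/3121 C=1024/655 D=1024/655 E=512/793 G=1024/1277] → run E
t=9: vr[B=2048/3121 C=1024/655 D=1024/655 E=1024/793 G=1024/1277] → run B
t=10: vr[B=3072/3121 C=1024/655 D=1024/655 E=1024/793 G=1024/1277] → run G
t=11: vr[B=3072/3121 C=1024/655 D=1024/655 E=1024/793 G=2048/1277] → run B
t=12: vr[C=1024/655 D=1024/655 E=1024/793 G=2048/1277] → run E
t=13: vr[C=1024/655 D=1024/655 E=1536/793 G=2048/1277] → run C
t=14: vr[D=1024/655 E=1536/793 G=2048/1277] → run D
t=15: vr[D=2048/655 E=1536/793 G=2048/1277] → run G
t=16: vr[D=2048/655 E=1536/793 G=3072/1277] → run E
t=17: vr[D=2048/655 G=3072/1277] → run G
t=18: vr[D=2048/655 G=4096/1277] → run D
t=19: vr[D=3072/655 G=4096/1277] → run G
t=20: vr[D=3072/655] → run D
t=21: vr[D=4096/655] → run D
t=22: vr[D=1024/131] → run D
t=23: (idle)
t=24: (idle)
t=25: (idle)
t=26: (idle)

completion order = F, B, C, E, G, D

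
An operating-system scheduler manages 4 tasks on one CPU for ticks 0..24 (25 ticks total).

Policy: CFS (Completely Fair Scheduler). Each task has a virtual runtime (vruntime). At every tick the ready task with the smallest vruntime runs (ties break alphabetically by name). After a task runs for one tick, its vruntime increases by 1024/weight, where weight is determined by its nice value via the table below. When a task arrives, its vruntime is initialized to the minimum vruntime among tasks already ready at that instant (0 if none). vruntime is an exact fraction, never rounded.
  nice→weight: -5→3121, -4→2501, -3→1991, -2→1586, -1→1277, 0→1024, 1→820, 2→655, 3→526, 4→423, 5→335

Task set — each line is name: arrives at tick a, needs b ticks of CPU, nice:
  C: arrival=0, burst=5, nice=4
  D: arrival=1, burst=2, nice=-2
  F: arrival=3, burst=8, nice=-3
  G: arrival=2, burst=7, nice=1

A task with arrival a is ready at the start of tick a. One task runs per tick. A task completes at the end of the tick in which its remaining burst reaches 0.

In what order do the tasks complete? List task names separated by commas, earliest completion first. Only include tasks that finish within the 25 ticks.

t=0: vr[C=0] → run C
t=1: vr[C=1024/423 D=1024/423] → run C
t=2: vr[C=2048/423 D=1024/423 G=1024/423] → run D
t=3: vr[C=2048/423 D=1028608/335439 F=1024/423 G=1024/423] → run F
t=4: vr[C=2048/423 D=1028608/335439 F=2471936/842193 G=1024/423] → run G
t=5: vr[C=2048/423 D=1028608/335439 F=2471936/842193 G=318208/86715] → run F
t=6: vr[C=2048/423 D=1028608/335439 F=2905088/842193 G=318208/86715] → run D
t=7: vr[C=2048/423 F=2905088/842193 G=318208/86715] → run F
t=8: vr[C=2048/423 F=3338240/842193 G=318208/86715] → run G
t=9: vr[C=2048/423 F=3338240/842193 G=426496/86715] → run F
t=10: vr[C=2048/423 F=3771392/842193 G=426496/86715] → run F
t=11: vr[C=2048/423 F=4204544/842193 G=426496/86715] → run C
t=12: vr[C=1024/141 F=4204544/842193 G=426496/86715] → run G
t=13: vr[C=1024/141 F=4204544/842193 G=534784/86715] → run F
t=14: vr[C=1024/141 F=4637696/842193 G=534784/86715] → run F
t=15: vr[C=1024/141 F=5070848/842193 G=534784/86715] → run F
t=16: vr[C=1024/141 G=534784/86715] → run G
t=17: vr[C=1024/141 G=643072/86715] → run C
t=18: vr[C=4096/423 G=643072/86715] → run G
t=19: vr[C=4096/423 G=150272/17343] → run G
t=20: vr[C=4096/423 G=859648/86715] → run C
t=21: vr[G=859648/86715] → run G
t=22: (idle)
t=23: (idle)
t=24: (idle)

completion order = D, F, C, G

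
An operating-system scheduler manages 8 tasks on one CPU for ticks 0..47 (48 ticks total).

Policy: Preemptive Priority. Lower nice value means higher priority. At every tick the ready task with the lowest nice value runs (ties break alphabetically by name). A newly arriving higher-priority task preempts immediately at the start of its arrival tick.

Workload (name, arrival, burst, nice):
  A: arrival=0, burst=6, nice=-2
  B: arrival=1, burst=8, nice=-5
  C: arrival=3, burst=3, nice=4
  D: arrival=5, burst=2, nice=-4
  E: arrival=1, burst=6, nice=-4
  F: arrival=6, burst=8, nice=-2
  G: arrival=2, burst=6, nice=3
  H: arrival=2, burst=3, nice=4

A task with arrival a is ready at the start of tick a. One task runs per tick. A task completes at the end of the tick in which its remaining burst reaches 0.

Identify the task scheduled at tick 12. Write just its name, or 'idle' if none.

running at tick 12 = E

t=0: ready={A} → run A
t=1: ready={A,B,E} → run B
t=2: ready={A,B,E,G,H} → run B
t=3: ready={A,B,C,E,G,H} → run B
t=4: ready={A,B,C,E,G,H} → run B
t=5: ready={A,B,C,D,E,G,H} → run B
t=6: ready={A,B,C,D,E,F,G,H} → run B
t=7: ready={A,B,C,D,E,F,G,H} → run B
t=8: ready={A,B,C,D,E,F,G,H} → run B
t=9: ready={A,C,D,E,F,G,H} → run D
t=10: ready={A,C,D,E,F,G,H} → run D
t=11: ready={A,C,E,F,G,H} → run E
t=12: ready={A,C,E,F,G,H} → run E
t=13: ready={A,C,E,F,G,H} → run E
t=14: ready={A,C,E,F,G,H} → run E
t=15: ready={A,C,E,F,G,H} → run E
t=16: ready={A,C,E,F,G,H} → run E
t=17: ready={A,C,F,G,H} → run A
t=18: ready={A,C,F,G,H} → run A
t=19: ready={A,C,F,G,H} → run A
t=20: ready={A,C,F,G,H} → run A
t=21: ready={A,C,F,G,H} → run A
t=22: ready={C,F,G,H} → run F
t=23: ready={C,F,G,H} → run F
t=24: ready={C,F,G,H} → run F
t=25: ready={C,F,G,H} → run F
t=26: ready={C,F,G,H} → run F
t=27: ready={C,F,G,H} → run F
t=28: ready={C,F,G,H} → run F
t=29: ready={C,F,G,H} → run F
t=30: ready={C,G,H} → run G
t=31: ready={C,G,H} → run G
t=32: ready={C,G,H} → run G
t=33: ready={C,G,H} → run G
t=34: ready={C,G,H} → run G
t=35: ready={C,G,H} → run G
t=36: ready={C,H} → run C
t=37: ready={C,H} → run C
t=38: ready={C,H} → run C
t=39: ready={H} → run H
t=40: ready={H} → run H
t=41: ready={H} → run H
t=42: (idle)
t=43: (idle)
t=44: (idle)
t=45: (idle)
t=46: (idle)
t=47: (idle)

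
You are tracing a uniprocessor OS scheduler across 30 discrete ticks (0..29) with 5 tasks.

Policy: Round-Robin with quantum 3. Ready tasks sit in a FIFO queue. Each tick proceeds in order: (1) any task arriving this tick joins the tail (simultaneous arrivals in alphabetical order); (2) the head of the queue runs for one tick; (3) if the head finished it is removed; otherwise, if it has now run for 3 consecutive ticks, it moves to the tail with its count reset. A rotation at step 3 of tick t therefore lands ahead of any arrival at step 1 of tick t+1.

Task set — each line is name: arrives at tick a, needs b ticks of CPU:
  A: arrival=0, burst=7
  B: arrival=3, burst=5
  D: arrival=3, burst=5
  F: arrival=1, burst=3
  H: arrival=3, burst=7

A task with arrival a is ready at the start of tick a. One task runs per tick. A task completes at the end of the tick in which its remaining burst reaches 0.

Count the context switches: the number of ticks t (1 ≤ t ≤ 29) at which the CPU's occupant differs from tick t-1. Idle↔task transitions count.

context switches = 10

t=0: queue=[A] q_used=0 → run A
t=1: queue=[A,F] q_used=1 → run A
t=2: queue=[A,F] q_used=2 → run A
t=3: queue=[F,A,B,D,H] q_used=0 → run F
t=4: queue=[F,A,B,D,H] q_used=1 → run F
t=5: queue=[F,A,B,D,H] q_used=2 → run F
t=6: queue=[A,B,D,H] q_used=0 → run A
t=7: queue=[A,B,D,H] q_used=1 → run A
t=8: queue=[A,B,D,H] q_used=2 → run A
t=9: queue=[B,D,H,A] q_used=0 → run B
t=10: queue=[B,D,H,A] q_used=1 → run B
t=11: queue=[B,D,H,A] q_used=2 → run B
t=12: queue=[D,H,A,B] q_used=0 → run D
t=13: queue=[D,H,A,B] q_used=1 → run D
t=14: queue=[D,H,A,B] q_used=2 → run D
t=15: queue=[H,A,B,D] q_used=0 → run H
t=16: queue=[H,A,B,D] q_used=1 → run H
t=17: queue=[H,A,B,D] q_used=2 → run H
t=18: queue=[A,B,D,H] q_used=0 → run A
t=19: queue=[B,D,H] q_used=0 → run B
t=20: queue=[B,D,H] q_used=1 → run B
t=21: queue=[D,H] q_used=0 → run D
t=22: queue=[D,H] q_used=1 → run D
t=23: queue=[H] q_used=0 → run H
t=24: queue=[H] q_used=1 → run H
t=25: queue=[H] q_used=2 → run H
t=26: queue=[H] q_used=0 → run H
t=27: (idle)
t=28: (idle)
t=29: (idle)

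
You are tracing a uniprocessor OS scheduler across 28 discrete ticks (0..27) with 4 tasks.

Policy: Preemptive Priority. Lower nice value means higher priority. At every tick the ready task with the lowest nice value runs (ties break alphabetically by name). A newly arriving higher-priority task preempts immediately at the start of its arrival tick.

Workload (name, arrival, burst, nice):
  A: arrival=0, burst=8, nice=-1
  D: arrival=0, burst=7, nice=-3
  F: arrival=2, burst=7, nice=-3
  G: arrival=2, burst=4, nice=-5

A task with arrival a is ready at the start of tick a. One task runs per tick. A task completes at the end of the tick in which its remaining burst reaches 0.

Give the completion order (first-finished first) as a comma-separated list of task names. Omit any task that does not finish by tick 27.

completion order = G, D, F, A

t=0: ready={A,D} → run D
t=1: ready={A,D} → run D
t=2: ready={A,D,F,G} → run G
t=3: ready={A,D,F,G} → run G
t=4: ready={A,D,F,G} → run G
t=5: ready={A,D,F,G} → run G
t=6: ready={A,D,F} → run D
t=7: ready={A,D,F} → run D
t=8: ready={A,D,F} → run D
t=9: ready={A,D,F} → run D
t=10: ready={A,D,F} → run D
t=11: ready={A,F} → run F
t=12: ready={A,F} → run F
t=13: ready={A,F} → run F
t=14: ready={A,F} → run F
t=15: ready={A,F} → run F
t=16: ready={A,F} → run F
t=17: ready={A,F} → run F
t=18: ready={A} → run A
t=19: ready={A} → run A
t=20: ready={A} → run A
t=21: ready={A} → run A
t=22: ready={A} → run A
t=23: ready={A} → run A
t=24: ready={A} → run A
t=25: ready={A} → run A
t=26: (idle)
t=27: (idle)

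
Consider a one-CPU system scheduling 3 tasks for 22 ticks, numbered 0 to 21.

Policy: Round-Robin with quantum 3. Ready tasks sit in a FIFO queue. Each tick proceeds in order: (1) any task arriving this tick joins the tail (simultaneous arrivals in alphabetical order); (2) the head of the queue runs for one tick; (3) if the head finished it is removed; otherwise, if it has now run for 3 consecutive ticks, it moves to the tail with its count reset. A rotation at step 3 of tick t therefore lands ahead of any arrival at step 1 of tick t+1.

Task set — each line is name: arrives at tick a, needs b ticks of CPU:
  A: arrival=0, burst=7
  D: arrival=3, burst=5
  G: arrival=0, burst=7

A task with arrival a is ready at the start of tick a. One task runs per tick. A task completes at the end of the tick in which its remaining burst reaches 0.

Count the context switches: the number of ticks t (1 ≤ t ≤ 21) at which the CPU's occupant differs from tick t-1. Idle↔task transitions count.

context switches = 8

t=0: queue=[A,G] q_used=0 → run A
t=1: queue=[A,G] q_used=1 → run A
t=2: queue=[A,G] q_used=2 → run A
t=3: queue=[G,A,D] q_used=0 → run G
t=4: queue=[G,A,D] q_used=1 → run G
t=5: queue=[G,A,D] q_used=2 → run G
t=6: queue=[A,D,G] q_used=0 → run A
t=7: queue=[A,D,G] q_used=1 → run A
t=8: queue=[A,D,G] q_used=2 → run A
t=9: queue=[D,G,A] q_used=0 → run D
t=10: queue=[D,G,A] q_used=1 → run D
t=11: queue=[D,G,A] q_used=2 → run D
t=12: queue=[G,A,D] q_used=0 → run G
t=13: queue=[G,A,D] q_used=1 → run G
t=14: queue=[G,A,D] q_used=2 → run G
t=15: queue=[A,D,G] q_used=0 → run A
t=16: queue=[D,G] q_used=0 → run D
t=17: queue=[D,G] q_used=1 → run D
t=18: queue=[G] q_used=0 → run G
t=19: (idle)
t=20: (idle)
t=21: (idle)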